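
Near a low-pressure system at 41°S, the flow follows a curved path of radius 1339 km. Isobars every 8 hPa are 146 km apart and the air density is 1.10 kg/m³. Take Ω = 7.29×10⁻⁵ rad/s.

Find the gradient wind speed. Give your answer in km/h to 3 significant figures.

Coriolis parameter at 41°S:
f = 2Ω sin φ = 2 × 7.29×10⁻⁵ × sin 41° = 9.57×10⁻⁵ s⁻¹
Pressure gradient: |∂P/∂n| = 800 Pa / 146000 m = 5.48×10⁻³ Pa/m
Geostrophic speed: V_g = |∂P/∂n|/(fρ) = 5.48×10⁻³/(9.57×10⁻⁵ × 1.10) = 52.1 m/s
Around a low, centrifugal force acts outward with Coriolis, so pressure-gradient force balances both:
(1/ρ)|∂P/∂n| = fV + V²/R  →  V² + fR·V − fR·V_g = 0
With fR = 9.57×10⁻⁵ × 1339×10³ m = 128 m/s:
V = [−fR + √((fR)² + 4 fR V_g)]/2 = [−128 + √(128² + 4×128×52.1)]/2 = 39.7 m/s
Subgeostrophic (V < V_g = 52.1 m/s), as expected around a low.
Converting: 39.7 m/s × 3.6 = 143 km/h

143 km/h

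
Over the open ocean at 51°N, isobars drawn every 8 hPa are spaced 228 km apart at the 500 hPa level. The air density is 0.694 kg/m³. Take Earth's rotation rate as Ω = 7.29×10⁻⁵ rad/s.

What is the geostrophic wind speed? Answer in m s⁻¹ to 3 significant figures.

Coriolis parameter at 51°N:
f = 2Ω sin φ = 2 × 7.29×10⁻⁵ × sin 51° = 1.13×10⁻⁴ s⁻¹
Pressure gradient: |∂P/∂n| = 800 Pa / 228000 m = 3.51×10⁻³ Pa/m
Geostrophic balance (pressure-gradient force = Coriolis force):
V_g = (1/(fρ)) |∂P/∂n| = 3.51×10⁻³ / (1.13×10⁻⁴ × 0.694) = 44.6 m/s

44.6 m s⁻¹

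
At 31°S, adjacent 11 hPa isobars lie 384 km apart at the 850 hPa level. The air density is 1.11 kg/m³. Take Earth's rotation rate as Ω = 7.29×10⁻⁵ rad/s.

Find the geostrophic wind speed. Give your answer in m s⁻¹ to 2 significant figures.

Coriolis parameter at 31°S:
f = 2Ω sin φ = 2 × 7.29×10⁻⁵ × sin 31° = 7.51×10⁻⁵ s⁻¹
Pressure gradient: |∂P/∂n| = 1100 Pa / 384000 m = 2.86×10⁻³ Pa/m
Geostrophic balance (pressure-gradient force = Coriolis force):
V_g = (1/(fρ)) |∂P/∂n| = 2.86×10⁻³ / (7.51×10⁻⁵ × 1.11) = 34.4 m/s

34 m s⁻¹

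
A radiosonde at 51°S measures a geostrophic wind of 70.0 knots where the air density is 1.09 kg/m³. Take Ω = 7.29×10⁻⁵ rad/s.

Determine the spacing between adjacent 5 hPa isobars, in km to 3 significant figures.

Coriolis parameter at 51°S:
f = 2Ω sin φ = 2 × 7.29×10⁻⁵ × sin 51° = 1.13×10⁻⁴ s⁻¹
Wind speed in SI: 70.0 knots = 36.0 m/s
Geostrophic balance rearranged: |∂P/∂n| = f ρ V_g
|∂P/∂n| = 1.13×10⁻⁴ × 1.09 × 36.0 = 4.45×10⁻³ Pa/m
Isobar spacing: Δn = ΔP/|∂P/∂n| = 500 Pa / 4.45×10⁻³ Pa/m = 112421 m ≈ 112 km

112 km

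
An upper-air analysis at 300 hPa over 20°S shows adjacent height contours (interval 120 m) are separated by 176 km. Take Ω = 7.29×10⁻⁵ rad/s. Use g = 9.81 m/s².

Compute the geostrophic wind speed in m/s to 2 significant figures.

130 m/s

Coriolis parameter at 20°S:
f = 2Ω sin φ = 2 × 7.29×10⁻⁵ × sin 20° = 4.99×10⁻⁵ s⁻¹
Height gradient: |∂Z/∂n| = 120 m / 176000 m = 6.82×10⁻⁴
On a pressure surface, geostrophic balance gives V_g = (g/f)|∂Z/∂n|:
V_g = 9.81 × 6.82×10⁻⁴ / 4.99×10⁻⁵ = 134 m/s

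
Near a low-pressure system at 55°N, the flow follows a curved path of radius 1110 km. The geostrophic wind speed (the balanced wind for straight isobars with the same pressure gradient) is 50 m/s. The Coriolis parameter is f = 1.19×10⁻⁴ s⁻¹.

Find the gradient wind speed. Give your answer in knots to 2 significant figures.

Around a low, centrifugal force acts outward with Coriolis, so pressure-gradient force balances both:
(1/ρ)|∂P/∂n| = fV + V²/R  →  V² + fR·V − fR·V_g = 0
With fR = 1.19×10⁻⁴ × 1110×10³ m = 132 m/s:
V = [−fR + √((fR)² + 4 fR V_g)]/2 = [−132 + √(132² + 4×132×50)]/2 = 38.7 m/s
Subgeostrophic (V < V_g = 50 m/s), as expected around a low.
Converting: 38.7 m/s × 1.944 = 75 knots

75 knots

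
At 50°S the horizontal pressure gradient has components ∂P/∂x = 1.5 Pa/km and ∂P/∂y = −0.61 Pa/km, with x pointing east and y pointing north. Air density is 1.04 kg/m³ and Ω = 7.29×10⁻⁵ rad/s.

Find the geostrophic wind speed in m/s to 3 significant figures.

13.9 m/s

Coriolis parameter at 50°S:
f = 2Ω sin φ = 2 × 7.29×10⁻⁵ × sin 50° = 1.12×10⁻⁴ s⁻¹
In the Southern Hemisphere f is negative: f = −1.12×10⁻⁴ s⁻¹.
Component geostrophic relations (x east, y north):
u_g = −(1/(fρ)) ∂P/∂y,  v_g = (1/(fρ)) ∂P/∂x
u_g = −(−0.61×10⁻³)/(−1.12×10⁻⁴ × 1.04) = −5.25 m/s;  v_g = (1.5×10⁻³)/(−1.12×10⁻⁴ × 1.04) = −12.9 m/s
|V_g| = √(u_g² + v_g²) = 13.9 m/s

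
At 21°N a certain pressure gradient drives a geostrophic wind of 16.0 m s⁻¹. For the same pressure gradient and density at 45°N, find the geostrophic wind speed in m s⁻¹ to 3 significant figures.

With the same pressure gradient and density, V_g ∝ 1/f ∝ 1/sin φ.
V₂ = V₁ · sin φ₁ / sin φ₂ = 16.0 × sin 21° / sin 45°
V₂ = 16.0 × 0.3584/0.7071 = 8.11 m s⁻¹

8.11 m s⁻¹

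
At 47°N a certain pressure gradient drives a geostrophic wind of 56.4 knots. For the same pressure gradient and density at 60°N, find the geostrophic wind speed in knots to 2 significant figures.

48 knots

With the same pressure gradient and density, V_g ∝ 1/f ∝ 1/sin φ.
V₂ = V₁ · sin φ₁ / sin φ₂ = 56.4 × sin 47° / sin 60°
V₂ = 56.4 × 0.7314/0.8660 = 48 knots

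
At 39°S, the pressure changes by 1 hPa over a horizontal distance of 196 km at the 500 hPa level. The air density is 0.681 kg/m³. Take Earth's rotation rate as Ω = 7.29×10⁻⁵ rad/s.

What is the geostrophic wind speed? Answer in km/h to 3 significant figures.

Coriolis parameter at 39°S:
f = 2Ω sin φ = 2 × 7.29×10⁻⁵ × sin 39° = 9.18×10⁻⁵ s⁻¹
Pressure gradient: |∂P/∂n| = 100 Pa / 196000 m = 5.10×10⁻⁴ Pa/m
Geostrophic balance (pressure-gradient force = Coriolis force):
V_g = (1/(fρ)) |∂P/∂n| = 5.10×10⁻⁴ / (9.18×10⁻⁵ × 0.681) = 8.17 m/s
Converting: 8.17 m/s × 3.6 = 29.4 km/h

29.4 km/h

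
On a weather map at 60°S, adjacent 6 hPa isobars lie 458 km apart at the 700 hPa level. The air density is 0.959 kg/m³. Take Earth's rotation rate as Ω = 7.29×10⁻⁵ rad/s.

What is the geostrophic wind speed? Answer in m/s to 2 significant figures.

11 m/s

Coriolis parameter at 60°S:
f = 2Ω sin φ = 2 × 7.29×10⁻⁵ × sin 60° = 1.26×10⁻⁴ s⁻¹
Pressure gradient: |∂P/∂n| = 600 Pa / 458000 m = 1.31×10⁻³ Pa/m
Geostrophic balance (pressure-gradient force = Coriolis force):
V_g = (1/(fρ)) |∂P/∂n| = 1.31×10⁻³ / (1.26×10⁻⁴ × 0.959) = 10.8 m/s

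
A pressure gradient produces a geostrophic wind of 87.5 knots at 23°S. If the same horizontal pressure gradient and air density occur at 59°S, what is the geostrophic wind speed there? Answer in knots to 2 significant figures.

With the same pressure gradient and density, V_g ∝ 1/f ∝ 1/sin φ.
V₂ = V₁ · sin φ₁ / sin φ₂ = 87.5 × sin 23° / sin 59°
V₂ = 87.5 × 0.3907/0.8572 = 40 knots

40 knots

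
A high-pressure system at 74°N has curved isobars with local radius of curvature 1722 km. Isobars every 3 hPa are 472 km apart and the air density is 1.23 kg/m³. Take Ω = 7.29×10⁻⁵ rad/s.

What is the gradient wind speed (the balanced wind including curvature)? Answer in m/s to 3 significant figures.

Coriolis parameter at 74°N:
f = 2Ω sin φ = 2 × 7.29×10⁻⁵ × sin 74° = 1.40×10⁻⁴ s⁻¹
Pressure gradient: |∂P/∂n| = 300 Pa / 472000 m = 6.36×10⁻⁴ Pa/m
Geostrophic speed: V_g = |∂P/∂n|/(fρ) = 6.36×10⁻⁴/(1.40×10⁻⁴ × 1.23) = 3.69 m/s
Around a high, pressure-gradient force acts outward with centrifugal, so Coriolis balances both:
fV = (1/ρ)|∂P/∂n| + V²/R  →  V² − fR·V + fR·V_g = 0
With fR = 1.40×10⁻⁴ × 1722×10³ m = 241 m/s:
V = [fR − √((fR)² − 4 fR V_g)]/2 = [241 − √(241² − 4×241×3.69)]/2 = 3.75 m/s
Supergeostrophic (V > V_g = 3.69 m/s), as expected around a high.

3.75 m/s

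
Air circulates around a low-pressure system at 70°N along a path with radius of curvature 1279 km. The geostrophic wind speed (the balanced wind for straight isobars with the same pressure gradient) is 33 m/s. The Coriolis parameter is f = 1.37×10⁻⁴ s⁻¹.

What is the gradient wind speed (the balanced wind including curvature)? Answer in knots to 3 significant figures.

Around a low, centrifugal force acts outward with Coriolis, so pressure-gradient force balances both:
(1/ρ)|∂P/∂n| = fV + V²/R  →  V² + fR·V − fR·V_g = 0
With fR = 1.37×10⁻⁴ × 1279×10³ m = 175 m/s:
V = [−fR + √((fR)² + 4 fR V_g)]/2 = [−175 + √(175² + 4×175×33)]/2 = 28.4 m/s
Subgeostrophic (V < V_g = 33 m/s), as expected around a low.
Converting: 28.4 m/s × 1.944 = 55.2 knots

55.2 knots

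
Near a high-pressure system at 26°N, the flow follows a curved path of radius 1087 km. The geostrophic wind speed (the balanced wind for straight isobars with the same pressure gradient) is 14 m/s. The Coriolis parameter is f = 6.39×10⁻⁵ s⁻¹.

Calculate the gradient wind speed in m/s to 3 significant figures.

19.4 m/s

Around a high, pressure-gradient force acts outward with centrifugal, so Coriolis balances both:
fV = (1/ρ)|∂P/∂n| + V²/R  →  V² − fR·V + fR·V_g = 0
With fR = 6.39×10⁻⁵ × 1087×10³ m = 69.5 m/s:
V = [fR − √((fR)² − 4 fR V_g)]/2 = [69.5 − √(69.5² − 4×69.5×14)]/2 = 19.4 m/s
Supergeostrophic (V > V_g = 14 m/s), as expected around a high.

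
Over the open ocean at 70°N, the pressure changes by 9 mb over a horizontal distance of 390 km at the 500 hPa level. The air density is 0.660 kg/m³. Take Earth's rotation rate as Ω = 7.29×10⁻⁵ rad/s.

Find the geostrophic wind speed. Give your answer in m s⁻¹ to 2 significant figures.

Coriolis parameter at 70°N:
f = 2Ω sin φ = 2 × 7.29×10⁻⁵ × sin 70° = 1.37×10⁻⁴ s⁻¹
Pressure gradient: |∂P/∂n| = 900 Pa / 390000 m = 2.31×10⁻³ Pa/m
Geostrophic balance (pressure-gradient force = Coriolis force):
V_g = (1/(fρ)) |∂P/∂n| = 2.31×10⁻³ / (1.37×10⁻⁴ × 0.660) = 25.5 m/s

26 m s⁻¹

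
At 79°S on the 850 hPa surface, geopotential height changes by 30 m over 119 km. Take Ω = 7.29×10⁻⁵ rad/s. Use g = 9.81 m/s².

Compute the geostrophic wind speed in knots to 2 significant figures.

Coriolis parameter at 79°S:
f = 2Ω sin φ = 2 × 7.29×10⁻⁵ × sin 79° = 1.43×10⁻⁴ s⁻¹
Height gradient: |∂Z/∂n| = 30 m / 119000 m = 2.52×10⁻⁴
On a pressure surface, geostrophic balance gives V_g = (g/f)|∂Z/∂n|:
V_g = 9.81 × 2.52×10⁻⁴ / 1.43×10⁻⁴ = 17.3 m/s
Converting: 17.3 m/s × 1.944 = 34 knots

34 knots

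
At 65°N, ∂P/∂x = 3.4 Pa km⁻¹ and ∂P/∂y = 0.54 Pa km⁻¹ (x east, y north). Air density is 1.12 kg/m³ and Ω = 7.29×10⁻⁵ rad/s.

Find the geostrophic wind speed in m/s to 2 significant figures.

23 m/s

Coriolis parameter at 65°N:
f = 2Ω sin φ = 2 × 7.29×10⁻⁵ × sin 65° = 1.32×10⁻⁴ s⁻¹
Component geostrophic relations (x east, y north):
u_g = −(1/(fρ)) ∂P/∂y,  v_g = (1/(fρ)) ∂P/∂x
u_g = −(0.54×10⁻³)/(1.32×10⁻⁴ × 1.12) = −3.65 m/s;  v_g = (3.4×10⁻³)/(1.32×10⁻⁴ × 1.12) = 23.0 m/s
|V_g| = √(u_g² + v_g²) = 23.3 m/s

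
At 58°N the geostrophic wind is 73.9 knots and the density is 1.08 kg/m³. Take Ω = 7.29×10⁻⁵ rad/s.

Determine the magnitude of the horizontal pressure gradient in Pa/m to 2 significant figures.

Coriolis parameter at 58°N:
f = 2Ω sin φ = 2 × 7.29×10⁻⁵ × sin 58° = 1.24×10⁻⁴ s⁻¹
Wind speed in SI: 73.9 knots = 38.0 m/s
Geostrophic balance rearranged: |∂P/∂n| = f ρ V_g
|∂P/∂n| = 1.24×10⁻⁴ × 1.08 × 38.0 = 5.08×10⁻³ Pa/m

5.1×10⁻³ Pa/m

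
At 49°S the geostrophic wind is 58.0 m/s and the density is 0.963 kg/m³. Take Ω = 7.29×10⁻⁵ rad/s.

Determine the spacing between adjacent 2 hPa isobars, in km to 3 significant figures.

Coriolis parameter at 49°S:
f = 2Ω sin φ = 2 × 7.29×10⁻⁵ × sin 49° = 1.10×10⁻⁴ s⁻¹
Geostrophic balance rearranged: |∂P/∂n| = f ρ V_g
|∂P/∂n| = 1.10×10⁻⁴ × 0.963 × 58.0 = 6.15×10⁻³ Pa/m
Isobar spacing: Δn = ΔP/|∂P/∂n| = 200 Pa / 6.15×10⁻³ Pa/m = 32542 m ≈ 32.5 km

32.5 km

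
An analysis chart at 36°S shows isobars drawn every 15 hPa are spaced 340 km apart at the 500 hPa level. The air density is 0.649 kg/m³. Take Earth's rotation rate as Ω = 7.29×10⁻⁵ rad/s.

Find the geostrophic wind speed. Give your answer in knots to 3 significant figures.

Coriolis parameter at 36°S:
f = 2Ω sin φ = 2 × 7.29×10⁻⁵ × sin 36° = 8.57×10⁻⁵ s⁻¹
Pressure gradient: |∂P/∂n| = 1500 Pa / 340000 m = 4.41×10⁻³ Pa/m
Geostrophic balance (pressure-gradient force = Coriolis force):
V_g = (1/(fρ)) |∂P/∂n| = 4.41×10⁻³ / (8.57×10⁻⁵ × 0.649) = 79.3 m/s
Converting: 79.3 m/s × 1.944 = 154 knots

154 knots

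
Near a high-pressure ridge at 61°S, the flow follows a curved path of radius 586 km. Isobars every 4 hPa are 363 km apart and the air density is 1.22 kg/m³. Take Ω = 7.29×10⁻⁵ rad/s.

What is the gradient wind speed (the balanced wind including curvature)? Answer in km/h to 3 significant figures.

Coriolis parameter at 61°S:
f = 2Ω sin φ = 2 × 7.29×10⁻⁵ × sin 61° = 1.28×10⁻⁴ s⁻¹
Pressure gradient: |∂P/∂n| = 400 Pa / 363000 m = 1.10×10⁻³ Pa/m
Geostrophic speed: V_g = |∂P/∂n|/(fρ) = 1.10×10⁻³/(1.28×10⁻⁴ × 1.22) = 7.08 m/s
Around a high, pressure-gradient force acts outward with centrifugal, so Coriolis balances both:
fV = (1/ρ)|∂P/∂n| + V²/R  →  V² − fR·V + fR·V_g = 0
With fR = 1.28×10⁻⁴ × 586×10³ m = 74.7 m/s:
V = [fR − √((fR)² − 4 fR V_g)]/2 = [74.7 − √(74.7² − 4×74.7×7.08)]/2 = 7.92 m/s
Supergeostrophic (V > V_g = 7.08 m/s), as expected around a high.
Converting: 7.92 m/s × 3.6 = 28.5 km/h

28.5 km/h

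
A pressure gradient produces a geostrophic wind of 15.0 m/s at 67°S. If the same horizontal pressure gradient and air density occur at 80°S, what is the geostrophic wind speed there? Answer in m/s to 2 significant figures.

With the same pressure gradient and density, V_g ∝ 1/f ∝ 1/sin φ.
V₂ = V₁ · sin φ₁ / sin φ₂ = 15.0 × sin 67° / sin 80°
V₂ = 15.0 × 0.9205/0.9848 = 14 m/s

14 m/s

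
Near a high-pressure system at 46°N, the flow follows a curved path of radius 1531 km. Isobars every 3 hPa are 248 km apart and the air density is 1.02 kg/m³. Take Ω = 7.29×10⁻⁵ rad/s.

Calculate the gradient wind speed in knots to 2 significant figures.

Coriolis parameter at 46°N:
f = 2Ω sin φ = 2 × 7.29×10⁻⁵ × sin 46° = 1.05×10⁻⁴ s⁻¹
Pressure gradient: |∂P/∂n| = 300 Pa / 248000 m = 1.21×10⁻³ Pa/m
Geostrophic speed: V_g = |∂P/∂n|/(fρ) = 1.21×10⁻³/(1.05×10⁻⁴ × 1.02) = 11.3 m/s
Around a high, pressure-gradient force acts outward with centrifugal, so Coriolis balances both:
fV = (1/ρ)|∂P/∂n| + V²/R  →  V² − fR·V + fR·V_g = 0
With fR = 1.05×10⁻⁴ × 1531×10³ m = 161 m/s:
V = [fR − √((fR)² − 4 fR V_g)]/2 = [161 − √(161² − 4×161×11.3)]/2 = 12.2 m/s
Supergeostrophic (V > V_g = 11.3 m/s), as expected around a high.
Converting: 12.2 m/s × 1.944 = 24 knots

24 knots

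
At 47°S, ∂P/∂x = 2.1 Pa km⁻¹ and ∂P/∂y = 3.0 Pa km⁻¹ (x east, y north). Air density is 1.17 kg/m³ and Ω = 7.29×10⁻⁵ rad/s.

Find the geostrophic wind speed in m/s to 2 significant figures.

Coriolis parameter at 47°S:
f = 2Ω sin φ = 2 × 7.29×10⁻⁵ × sin 47° = 1.07×10⁻⁴ s⁻¹
In the Southern Hemisphere f is negative: f = −1.07×10⁻⁴ s⁻¹.
Component geostrophic relations (x east, y north):
u_g = −(1/(fρ)) ∂P/∂y,  v_g = (1/(fρ)) ∂P/∂x
u_g = −(3.0×10⁻³)/(−1.07×10⁻⁴ × 1.17) = 24.0 m/s;  v_g = (2.1×10⁻³)/(−1.07×10⁻⁴ × 1.17) = −16.8 m/s
|V_g| = √(u_g² + v_g²) = 29.4 m/s

29 m/s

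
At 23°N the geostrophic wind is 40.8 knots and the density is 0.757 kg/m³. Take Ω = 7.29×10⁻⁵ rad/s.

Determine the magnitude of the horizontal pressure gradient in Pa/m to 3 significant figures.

9.05×10⁻⁴ Pa/m

Coriolis parameter at 23°N:
f = 2Ω sin φ = 2 × 7.29×10⁻⁵ × sin 23° = 5.70×10⁻⁵ s⁻¹
Wind speed in SI: 40.8 knots = 21.0 m/s
Geostrophic balance rearranged: |∂P/∂n| = f ρ V_g
|∂P/∂n| = 5.70×10⁻⁵ × 0.757 × 21.0 = 9.05×10⁻⁴ Pa/m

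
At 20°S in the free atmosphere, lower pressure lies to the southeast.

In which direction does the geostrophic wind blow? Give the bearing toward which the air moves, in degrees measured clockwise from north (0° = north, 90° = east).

045°

The pressure-gradient force points toward the southeast (bearing 135°).
Geostrophic balance: in the Southern Hemisphere the Coriolis force deflects motion to the left, so the geostrophic wind blows 90° to the left of the pressure-gradient force (low pressure on the right).
Rotating 135° by 90° counterclockwise gives 045° — the wind blows toward the northeast.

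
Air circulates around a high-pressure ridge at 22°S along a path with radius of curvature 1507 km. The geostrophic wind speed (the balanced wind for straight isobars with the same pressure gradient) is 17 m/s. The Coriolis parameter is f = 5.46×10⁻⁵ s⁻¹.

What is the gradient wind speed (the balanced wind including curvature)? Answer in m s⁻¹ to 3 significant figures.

Around a high, pressure-gradient force acts outward with centrifugal, so Coriolis balances both:
fV = (1/ρ)|∂P/∂n| + V²/R  →  V² − fR·V + fR·V_g = 0
With fR = 5.46×10⁻⁵ × 1507×10³ m = 82.3 m/s:
V = [fR − √((fR)² − 4 fR V_g)]/2 = [82.3 − √(82.3² − 4×82.3×17)]/2 = 24 m/s
Supergeostrophic (V > V_g = 17 m/s), as expected around a high.

24.0 m s⁻¹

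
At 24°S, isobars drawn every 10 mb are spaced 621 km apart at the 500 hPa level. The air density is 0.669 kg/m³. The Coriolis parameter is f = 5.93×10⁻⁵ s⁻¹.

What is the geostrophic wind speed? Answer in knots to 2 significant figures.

Pressure gradient: |∂P/∂n| = 1000 Pa / 621000 m = 1.61×10⁻³ Pa/m
Geostrophic balance (pressure-gradient force = Coriolis force):
V_g = (1/(fρ)) |∂P/∂n| = 1.61×10⁻³ / (5.93×10⁻⁵ × 0.669) = 40.6 m/s
Converting: 40.6 m/s × 1.944 = 79 knots

79 knots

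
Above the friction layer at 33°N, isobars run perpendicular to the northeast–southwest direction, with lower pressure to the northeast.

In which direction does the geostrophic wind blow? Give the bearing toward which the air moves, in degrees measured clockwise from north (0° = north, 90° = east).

135°

The pressure-gradient force points toward the northeast (bearing 045°).
Geostrophic balance: in the Northern Hemisphere the Coriolis force deflects motion to the right, so the geostrophic wind blows 90° to the right of the pressure-gradient force (low pressure on the left).
Rotating 045° by 90° clockwise gives 135° — the wind blows toward the southeast.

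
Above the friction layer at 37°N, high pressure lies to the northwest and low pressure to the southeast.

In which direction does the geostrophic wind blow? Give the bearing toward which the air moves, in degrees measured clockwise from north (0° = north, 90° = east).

225°

The pressure-gradient force points toward the southeast (bearing 135°).
Geostrophic balance: in the Northern Hemisphere the Coriolis force deflects motion to the right, so the geostrophic wind blows 90° to the right of the pressure-gradient force (low pressure on the left).
Rotating 135° by 90° clockwise gives 225° — the wind blows toward the southwest.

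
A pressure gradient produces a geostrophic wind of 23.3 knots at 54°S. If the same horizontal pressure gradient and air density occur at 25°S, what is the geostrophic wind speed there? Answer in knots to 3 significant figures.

With the same pressure gradient and density, V_g ∝ 1/f ∝ 1/sin φ.
V₂ = V₁ · sin φ₁ / sin φ₂ = 23.3 × sin 54° / sin 25°
V₂ = 23.3 × 0.8090/0.4226 = 44.6 knots

44.6 knots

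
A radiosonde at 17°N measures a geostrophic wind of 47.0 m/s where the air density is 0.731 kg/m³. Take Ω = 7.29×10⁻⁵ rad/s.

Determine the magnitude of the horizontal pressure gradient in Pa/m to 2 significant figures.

1.5×10⁻³ Pa/m

Coriolis parameter at 17°N:
f = 2Ω sin φ = 2 × 7.29×10⁻⁵ × sin 17° = 4.26×10⁻⁵ s⁻¹
Geostrophic balance rearranged: |∂P/∂n| = f ρ V_g
|∂P/∂n| = 4.26×10⁻⁵ × 0.731 × 47.0 = 1.46×10⁻³ Pa/m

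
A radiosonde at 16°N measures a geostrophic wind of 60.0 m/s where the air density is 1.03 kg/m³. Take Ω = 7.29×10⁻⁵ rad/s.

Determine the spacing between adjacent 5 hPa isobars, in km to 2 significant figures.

Coriolis parameter at 16°N:
f = 2Ω sin φ = 2 × 7.29×10⁻⁵ × sin 16° = 4.02×10⁻⁵ s⁻¹
Geostrophic balance rearranged: |∂P/∂n| = f ρ V_g
|∂P/∂n| = 4.02×10⁻⁵ × 1.03 × 60.0 = 2.48×10⁻³ Pa/m
Isobar spacing: Δn = ΔP/|∂P/∂n| = 500 Pa / 2.48×10⁻³ Pa/m = 201320 m ≈ 200 km

200 km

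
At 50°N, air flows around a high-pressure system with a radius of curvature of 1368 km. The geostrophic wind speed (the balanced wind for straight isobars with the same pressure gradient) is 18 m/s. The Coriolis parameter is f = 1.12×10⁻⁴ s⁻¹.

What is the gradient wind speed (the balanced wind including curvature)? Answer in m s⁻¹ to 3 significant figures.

Around a high, pressure-gradient force acts outward with centrifugal, so Coriolis balances both:
fV = (1/ρ)|∂P/∂n| + V²/R  →  V² − fR·V + fR·V_g = 0
With fR = 1.12×10⁻⁴ × 1368×10³ m = 153 m/s:
V = [fR − √((fR)² − 4 fR V_g)]/2 = [153 − √(153² − 4×153×18)]/2 = 20.8 m/s
Supergeostrophic (V > V_g = 18 m/s), as expected around a high.

20.8 m s⁻¹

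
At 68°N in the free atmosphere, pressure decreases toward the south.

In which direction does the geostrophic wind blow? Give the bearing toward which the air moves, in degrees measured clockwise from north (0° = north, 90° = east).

270°

The pressure-gradient force points toward the south (bearing 180°).
Geostrophic balance: in the Northern Hemisphere the Coriolis force deflects motion to the right, so the geostrophic wind blows 90° to the right of the pressure-gradient force (low pressure on the left).
Rotating 180° by 90° clockwise gives 270° — the wind blows toward the west.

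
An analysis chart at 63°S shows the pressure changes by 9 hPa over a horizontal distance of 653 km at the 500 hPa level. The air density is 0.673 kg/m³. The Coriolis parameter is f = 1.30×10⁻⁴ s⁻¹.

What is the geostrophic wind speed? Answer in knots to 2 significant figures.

Pressure gradient: |∂P/∂n| = 900 Pa / 653000 m = 1.38×10⁻³ Pa/m
Geostrophic balance (pressure-gradient force = Coriolis force):
V_g = (1/(fρ)) |∂P/∂n| = 1.38×10⁻³ / (1.30×10⁻⁴ × 0.673) = 15.8 m/s
Converting: 15.8 m/s × 1.944 = 31 knots

31 knots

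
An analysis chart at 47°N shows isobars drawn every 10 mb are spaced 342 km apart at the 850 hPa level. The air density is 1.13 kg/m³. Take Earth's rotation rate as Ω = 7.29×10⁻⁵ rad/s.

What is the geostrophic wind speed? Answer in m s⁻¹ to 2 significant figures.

24 m s⁻¹

Coriolis parameter at 47°N:
f = 2Ω sin φ = 2 × 7.29×10⁻⁵ × sin 47° = 1.07×10⁻⁴ s⁻¹
Pressure gradient: |∂P/∂n| = 1000 Pa / 342000 m = 2.92×10⁻³ Pa/m
Geostrophic balance (pressure-gradient force = Coriolis force):
V_g = (1/(fρ)) |∂P/∂n| = 2.92×10⁻³ / (1.07×10⁻⁴ × 1.13) = 24.3 m/s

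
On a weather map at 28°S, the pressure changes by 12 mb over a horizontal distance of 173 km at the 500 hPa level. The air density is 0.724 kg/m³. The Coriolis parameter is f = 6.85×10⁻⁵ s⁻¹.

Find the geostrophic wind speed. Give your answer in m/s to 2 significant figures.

140 m/s

Pressure gradient: |∂P/∂n| = 1200 Pa / 173000 m = 6.94×10⁻³ Pa/m
Geostrophic balance (pressure-gradient force = Coriolis force):
V_g = (1/(fρ)) |∂P/∂n| = 6.94×10⁻³ / (6.85×10⁻⁵ × 0.724) = 140 m/s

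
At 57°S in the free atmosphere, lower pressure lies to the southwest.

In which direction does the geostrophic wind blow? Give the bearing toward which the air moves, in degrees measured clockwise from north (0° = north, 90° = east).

The pressure-gradient force points toward the southwest (bearing 225°).
Geostrophic balance: in the Southern Hemisphere the Coriolis force deflects motion to the left, so the geostrophic wind blows 90° to the left of the pressure-gradient force (low pressure on the right).
Rotating 225° by 90° counterclockwise gives 135° — the wind blows toward the southeast.

135°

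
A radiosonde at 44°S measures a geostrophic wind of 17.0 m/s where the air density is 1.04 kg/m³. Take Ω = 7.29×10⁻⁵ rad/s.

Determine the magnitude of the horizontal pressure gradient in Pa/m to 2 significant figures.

1.8×10⁻³ Pa/m

Coriolis parameter at 44°S:
f = 2Ω sin φ = 2 × 7.29×10⁻⁵ × sin 44° = 1.01×10⁻⁴ s⁻¹
Geostrophic balance rearranged: |∂P/∂n| = f ρ V_g
|∂P/∂n| = 1.01×10⁻⁴ × 1.04 × 17.0 = 1.79×10⁻³ Pa/m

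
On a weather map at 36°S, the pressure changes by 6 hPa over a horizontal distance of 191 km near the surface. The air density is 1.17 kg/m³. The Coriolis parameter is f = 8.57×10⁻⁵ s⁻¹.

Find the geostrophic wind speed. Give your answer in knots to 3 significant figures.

Pressure gradient: |∂P/∂n| = 600 Pa / 191000 m = 3.14×10⁻³ Pa/m
Geostrophic balance (pressure-gradient force = Coriolis force):
V_g = (1/(fρ)) |∂P/∂n| = 3.14×10⁻³ / (8.57×10⁻⁵ × 1.17) = 31.3 m/s
Converting: 31.3 m/s × 1.944 = 60.9 knots

60.9 knots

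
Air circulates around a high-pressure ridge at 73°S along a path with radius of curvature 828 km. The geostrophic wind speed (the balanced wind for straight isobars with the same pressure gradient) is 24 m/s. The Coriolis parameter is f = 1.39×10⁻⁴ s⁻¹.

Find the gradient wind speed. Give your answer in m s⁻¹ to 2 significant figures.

Around a high, pressure-gradient force acts outward with centrifugal, so Coriolis balances both:
fV = (1/ρ)|∂P/∂n| + V²/R  →  V² − fR·V + fR·V_g = 0
With fR = 1.39×10⁻⁴ × 828×10³ m = 115 m/s:
V = [fR − √((fR)² − 4 fR V_g)]/2 = [115 − √(115² − 4×115×24)]/2 = 34.1 m/s
Supergeostrophic (V > V_g = 24 m/s), as expected around a high.

34 m s⁻¹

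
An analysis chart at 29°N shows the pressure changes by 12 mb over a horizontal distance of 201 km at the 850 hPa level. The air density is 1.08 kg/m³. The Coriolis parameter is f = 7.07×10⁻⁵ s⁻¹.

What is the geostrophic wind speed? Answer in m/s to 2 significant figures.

Pressure gradient: |∂P/∂n| = 1200 Pa / 201000 m = 5.97×10⁻³ Pa/m
Geostrophic balance (pressure-gradient force = Coriolis force):
V_g = (1/(fρ)) |∂P/∂n| = 5.97×10⁻³ / (7.07×10⁻⁵ × 1.08) = 78.2 m/s

78 m/s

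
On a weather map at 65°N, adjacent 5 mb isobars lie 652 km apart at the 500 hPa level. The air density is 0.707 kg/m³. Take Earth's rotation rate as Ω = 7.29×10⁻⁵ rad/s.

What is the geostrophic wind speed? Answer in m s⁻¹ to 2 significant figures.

Coriolis parameter at 65°N:
f = 2Ω sin φ = 2 × 7.29×10⁻⁵ × sin 65° = 1.32×10⁻⁴ s⁻¹
Pressure gradient: |∂P/∂n| = 500 Pa / 652000 m = 7.67×10⁻⁴ Pa/m
Geostrophic balance (pressure-gradient force = Coriolis force):
V_g = (1/(fρ)) |∂P/∂n| = 7.67×10⁻⁴ / (1.32×10⁻⁴ × 0.707) = 8.21 m/s

8.2 m s⁻¹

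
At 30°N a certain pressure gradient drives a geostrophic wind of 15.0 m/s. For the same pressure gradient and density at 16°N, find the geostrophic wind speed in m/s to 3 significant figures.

27.2 m/s

With the same pressure gradient and density, V_g ∝ 1/f ∝ 1/sin φ.
V₂ = V₁ · sin φ₁ / sin φ₂ = 15.0 × sin 30° / sin 16°
V₂ = 15.0 × 0.5000/0.2756 = 27.2 m/s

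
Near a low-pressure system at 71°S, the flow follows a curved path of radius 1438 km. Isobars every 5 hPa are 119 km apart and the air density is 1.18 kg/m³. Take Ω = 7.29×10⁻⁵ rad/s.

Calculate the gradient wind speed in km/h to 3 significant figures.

83.3 km/h

Coriolis parameter at 71°S:
f = 2Ω sin φ = 2 × 7.29×10⁻⁵ × sin 71° = 1.38×10⁻⁴ s⁻¹
Pressure gradient: |∂P/∂n| = 500 Pa / 119000 m = 4.20×10⁻³ Pa/m
Geostrophic speed: V_g = |∂P/∂n|/(fρ) = 4.20×10⁻³/(1.38×10⁻⁴ × 1.18) = 25.8 m/s
Around a low, centrifugal force acts outward with Coriolis, so pressure-gradient force balances both:
(1/ρ)|∂P/∂n| = fV + V²/R  →  V² + fR·V − fR·V_g = 0
With fR = 1.38×10⁻⁴ × 1438×10³ m = 198 m/s:
V = [−fR + √((fR)² + 4 fR V_g)]/2 = [−198 + √(198² + 4×198×25.8)]/2 = 23.1 m/s
Subgeostrophic (V < V_g = 25.8 m/s), as expected around a low.
Converting: 23.1 m/s × 3.6 = 83.3 km/h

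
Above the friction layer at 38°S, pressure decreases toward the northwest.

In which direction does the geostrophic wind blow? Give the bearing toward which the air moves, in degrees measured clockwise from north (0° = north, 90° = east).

225°

The pressure-gradient force points toward the northwest (bearing 315°).
Geostrophic balance: in the Southern Hemisphere the Coriolis force deflects motion to the left, so the geostrophic wind blows 90° to the left of the pressure-gradient force (low pressure on the right).
Rotating 315° by 90° counterclockwise gives 225° — the wind blows toward the southwest.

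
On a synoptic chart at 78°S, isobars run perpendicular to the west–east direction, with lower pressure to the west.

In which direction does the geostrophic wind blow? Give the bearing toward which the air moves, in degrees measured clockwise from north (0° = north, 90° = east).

The pressure-gradient force points toward the west (bearing 270°).
Geostrophic balance: in the Southern Hemisphere the Coriolis force deflects motion to the left, so the geostrophic wind blows 90° to the left of the pressure-gradient force (low pressure on the right).
Rotating 270° by 90° counterclockwise gives 180° — the wind blows toward the south.

180°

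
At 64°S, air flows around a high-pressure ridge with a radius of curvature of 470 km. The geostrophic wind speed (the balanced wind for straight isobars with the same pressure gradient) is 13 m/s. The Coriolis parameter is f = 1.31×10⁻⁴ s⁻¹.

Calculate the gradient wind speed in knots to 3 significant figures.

36.2 knots

Around a high, pressure-gradient force acts outward with centrifugal, so Coriolis balances both:
fV = (1/ρ)|∂P/∂n| + V²/R  →  V² − fR·V + fR·V_g = 0
With fR = 1.31×10⁻⁴ × 470×10³ m = 61.6 m/s:
V = [fR − √((fR)² − 4 fR V_g)]/2 = [61.6 − √(61.6² − 4×61.6×13)]/2 = 18.6 m/s
Supergeostrophic (V > V_g = 13 m/s), as expected around a high.
Converting: 18.6 m/s × 1.944 = 36.2 knots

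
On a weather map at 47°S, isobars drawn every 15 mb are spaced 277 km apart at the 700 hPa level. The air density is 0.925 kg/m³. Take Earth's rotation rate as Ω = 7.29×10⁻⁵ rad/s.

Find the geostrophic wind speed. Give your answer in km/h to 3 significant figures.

198 km/h

Coriolis parameter at 47°S:
f = 2Ω sin φ = 2 × 7.29×10⁻⁵ × sin 47° = 1.07×10⁻⁴ s⁻¹
Pressure gradient: |∂P/∂n| = 1500 Pa / 277000 m = 5.42×10⁻³ Pa/m
Geostrophic balance (pressure-gradient force = Coriolis force):
V_g = (1/(fρ)) |∂P/∂n| = 5.42×10⁻³ / (1.07×10⁻⁴ × 0.925) = 54.9 m/s
Converting: 54.9 m/s × 3.6 = 198 km/h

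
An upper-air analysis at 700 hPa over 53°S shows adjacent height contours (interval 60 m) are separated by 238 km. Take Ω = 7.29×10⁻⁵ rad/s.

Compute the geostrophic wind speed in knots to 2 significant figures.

Coriolis parameter at 53°S:
f = 2Ω sin φ = 2 × 7.29×10⁻⁵ × sin 53° = 1.16×10⁻⁴ s⁻¹
Height gradient: |∂Z/∂n| = 60 m / 238000 m = 2.52×10⁻⁴
On a pressure surface, geostrophic balance gives V_g = (g/f)|∂Z/∂n|:
V_g = 9.81 × 2.52×10⁻⁴ / 1.16×10⁻⁴ = 21.2 m/s
Converting: 21.2 m/s × 1.944 = 41 knots

41 knots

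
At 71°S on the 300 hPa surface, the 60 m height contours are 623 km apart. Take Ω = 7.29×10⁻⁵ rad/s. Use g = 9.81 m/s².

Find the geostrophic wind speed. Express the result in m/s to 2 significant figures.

Coriolis parameter at 71°S:
f = 2Ω sin φ = 2 × 7.29×10⁻⁵ × sin 71° = 1.38×10⁻⁴ s⁻¹
Height gradient: |∂Z/∂n| = 60 m / 623000 m = 9.63×10⁻⁵
On a pressure surface, geostrophic balance gives V_g = (g/f)|∂Z/∂n|:
V_g = 9.81 × 9.63×10⁻⁵ / 1.38×10⁻⁴ = 6.85 m/s

6.9 m/s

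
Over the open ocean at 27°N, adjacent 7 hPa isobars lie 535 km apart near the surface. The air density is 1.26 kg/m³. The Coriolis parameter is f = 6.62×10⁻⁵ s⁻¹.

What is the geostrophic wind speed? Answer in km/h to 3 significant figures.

56.5 km/h

Pressure gradient: |∂P/∂n| = 700 Pa / 535000 m = 1.31×10⁻³ Pa/m
Geostrophic balance (pressure-gradient force = Coriolis force):
V_g = (1/(fρ)) |∂P/∂n| = 1.31×10⁻³ / (6.62×10⁻⁵ × 1.26) = 15.7 m/s
Converting: 15.7 m/s × 3.6 = 56.5 km/h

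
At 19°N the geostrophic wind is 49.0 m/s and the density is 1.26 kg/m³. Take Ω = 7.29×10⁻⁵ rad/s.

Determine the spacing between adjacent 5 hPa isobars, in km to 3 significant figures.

171 km

Coriolis parameter at 19°N:
f = 2Ω sin φ = 2 × 7.29×10⁻⁵ × sin 19° = 4.75×10⁻⁵ s⁻¹
Geostrophic balance rearranged: |∂P/∂n| = f ρ V_g
|∂P/∂n| = 4.75×10⁻⁵ × 1.26 × 49.0 = 2.93×10⁻³ Pa/m
Isobar spacing: Δn = ΔP/|∂P/∂n| = 500 Pa / 2.93×10⁻³ Pa/m = 170610 m ≈ 171 km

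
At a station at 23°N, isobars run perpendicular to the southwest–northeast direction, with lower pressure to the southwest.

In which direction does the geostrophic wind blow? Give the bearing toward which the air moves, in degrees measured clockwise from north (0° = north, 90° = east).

The pressure-gradient force points toward the southwest (bearing 225°).
Geostrophic balance: in the Northern Hemisphere the Coriolis force deflects motion to the right, so the geostrophic wind blows 90° to the right of the pressure-gradient force (low pressure on the left).
Rotating 225° by 90° clockwise gives 315° — the wind blows toward the northwest.

315°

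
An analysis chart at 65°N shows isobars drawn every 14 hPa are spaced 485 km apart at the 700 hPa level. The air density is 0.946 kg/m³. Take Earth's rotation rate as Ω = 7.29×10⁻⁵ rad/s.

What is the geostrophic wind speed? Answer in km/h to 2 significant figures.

Coriolis parameter at 65°N:
f = 2Ω sin φ = 2 × 7.29×10⁻⁵ × sin 65° = 1.32×10⁻⁴ s⁻¹
Pressure gradient: |∂P/∂n| = 1400 Pa / 485000 m = 2.89×10⁻³ Pa/m
Geostrophic balance (pressure-gradient force = Coriolis force):
V_g = (1/(fρ)) |∂P/∂n| = 2.89×10⁻³ / (1.32×10⁻⁴ × 0.946) = 23.1 m/s
Converting: 23.1 m/s × 3.6 = 83 km/h

83 km/h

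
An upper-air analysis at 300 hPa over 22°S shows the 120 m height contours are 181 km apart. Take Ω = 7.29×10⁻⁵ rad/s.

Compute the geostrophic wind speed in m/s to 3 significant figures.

Coriolis parameter at 22°S:
f = 2Ω sin φ = 2 × 7.29×10⁻⁵ × sin 22° = 5.46×10⁻⁵ s⁻¹
Height gradient: |∂Z/∂n| = 120 m / 181000 m = 6.63×10⁻⁴
On a pressure surface, geostrophic balance gives V_g = (g/f)|∂Z/∂n|:
V_g = 9.81 × 6.63×10⁻⁴ / 5.46×10⁻⁵ = 119 m/s

119 m/s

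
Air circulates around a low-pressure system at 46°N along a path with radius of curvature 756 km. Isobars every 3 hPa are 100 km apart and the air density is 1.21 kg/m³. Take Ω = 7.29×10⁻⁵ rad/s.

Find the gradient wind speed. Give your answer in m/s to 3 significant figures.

19.1 m/s

Coriolis parameter at 46°N:
f = 2Ω sin φ = 2 × 7.29×10⁻⁵ × sin 46° = 1.05×10⁻⁴ s⁻¹
Pressure gradient: |∂P/∂n| = 300 Pa / 100000 m = 3.00×10⁻³ Pa/m
Geostrophic speed: V_g = |∂P/∂n|/(fρ) = 3.00×10⁻³/(1.05×10⁻⁴ × 1.21) = 23.6 m/s
Around a low, centrifugal force acts outward with Coriolis, so pressure-gradient force balances both:
(1/ρ)|∂P/∂n| = fV + V²/R  →  V² + fR·V − fR·V_g = 0
With fR = 1.05×10⁻⁴ × 756×10³ m = 79.3 m/s:
V = [−fR + √((fR)² + 4 fR V_g)]/2 = [−79.3 + √(79.3² + 4×79.3×23.6)]/2 = 19.1 m/s
Subgeostrophic (V < V_g = 23.6 m/s), as expected around a low.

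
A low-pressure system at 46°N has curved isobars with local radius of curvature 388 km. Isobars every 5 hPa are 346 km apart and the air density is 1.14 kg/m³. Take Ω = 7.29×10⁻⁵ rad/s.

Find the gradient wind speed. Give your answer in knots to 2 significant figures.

19 knots

Coriolis parameter at 46°N:
f = 2Ω sin φ = 2 × 7.29×10⁻⁵ × sin 46° = 1.05×10⁻⁴ s⁻¹
Pressure gradient: |∂P/∂n| = 500 Pa / 346000 m = 1.45×10⁻³ Pa/m
Geostrophic speed: V_g = |∂P/∂n|/(fρ) = 1.45×10⁻³/(1.05×10⁻⁴ × 1.14) = 12.1 m/s
Around a low, centrifugal force acts outward with Coriolis, so pressure-gradient force balances both:
(1/ρ)|∂P/∂n| = fV + V²/R  →  V² + fR·V − fR·V_g = 0
With fR = 1.05×10⁻⁴ × 388×10³ m = 40.7 m/s:
V = [−fR + √((fR)² + 4 fR V_g)]/2 = [−40.7 + √(40.7² + 4×40.7×12.1)]/2 = 9.75 m/s
Subgeostrophic (V < V_g = 12.1 m/s), as expected around a low.
Converting: 9.75 m/s × 1.944 = 19 knots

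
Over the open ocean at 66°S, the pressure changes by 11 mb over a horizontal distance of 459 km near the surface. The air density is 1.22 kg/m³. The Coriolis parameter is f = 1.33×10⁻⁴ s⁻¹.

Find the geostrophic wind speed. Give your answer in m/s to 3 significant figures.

14.8 m/s

Pressure gradient: |∂P/∂n| = 1100 Pa / 459000 m = 2.40×10⁻³ Pa/m
Geostrophic balance (pressure-gradient force = Coriolis force):
V_g = (1/(fρ)) |∂P/∂n| = 2.40×10⁻³ / (1.33×10⁻⁴ × 1.22) = 14.8 m/s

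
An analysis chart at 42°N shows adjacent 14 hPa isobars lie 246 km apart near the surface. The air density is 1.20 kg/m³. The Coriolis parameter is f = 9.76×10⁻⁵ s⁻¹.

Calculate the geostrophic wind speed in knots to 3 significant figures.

Pressure gradient: |∂P/∂n| = 1400 Pa / 246000 m = 5.69×10⁻³ Pa/m
Geostrophic balance (pressure-gradient force = Coriolis force):
V_g = (1/(fρ)) |∂P/∂n| = 5.69×10⁻³ / (9.76×10⁻⁵ × 1.20) = 48.6 m/s
Converting: 48.6 m/s × 1.944 = 94.5 knots

94.5 knots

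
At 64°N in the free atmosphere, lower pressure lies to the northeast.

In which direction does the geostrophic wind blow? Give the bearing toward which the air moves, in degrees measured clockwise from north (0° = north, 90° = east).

135°

The pressure-gradient force points toward the northeast (bearing 045°).
Geostrophic balance: in the Northern Hemisphere the Coriolis force deflects motion to the right, so the geostrophic wind blows 90° to the right of the pressure-gradient force (low pressure on the left).
Rotating 045° by 90° clockwise gives 135° — the wind blows toward the southeast.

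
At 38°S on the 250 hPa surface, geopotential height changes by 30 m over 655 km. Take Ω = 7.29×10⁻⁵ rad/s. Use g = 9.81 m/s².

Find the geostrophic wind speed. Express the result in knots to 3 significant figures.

Coriolis parameter at 38°S:
f = 2Ω sin φ = 2 × 7.29×10⁻⁵ × sin 38° = 8.98×10⁻⁵ s⁻¹
Height gradient: |∂Z/∂n| = 30 m / 655000 m = 4.58×10⁻⁵
On a pressure surface, geostrophic balance gives V_g = (g/f)|∂Z/∂n|:
V_g = 9.81 × 4.58×10⁻⁵ / 8.98×10⁻⁵ = 5.01 m/s
Converting: 5.01 m/s × 1.944 = 9.73 knots

9.73 knots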